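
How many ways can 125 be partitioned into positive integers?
3163127352

p(n) counts ways to write n as a sum of positive integers (order ignored).
Euler's pentagonal recurrence: p(k) = p(k-1) + p(k-2) - p(k-5) - p(k-7) + p(k-12) + p(k-15) - ... (offsets j(3j∓1)/2, signs ++--, p(0)=1, p(<0)=0).
DP table for k = 0..124: p(0)=1, p(1)=1, p(2)=2, p(3)=3, p(4)=5, p(5)=7, p(6)=11, p(7)=15, p(8)=22, p(9)=30, p(10)=42, p(11)=56, p(12)=77, p(13)=101, p(14)=135, p(15)=176, p(16)=231, p(17)=297, p(18)=385, p(19)=490, p(20)=627, p(21)=792, p(22)=1002, p(23)=1255, p(24)=1575, p(25)=1958, p(26)=2436, p(27)=3010, p(28)=3718, p(29)=4565, p(30)=5604, p(31)=6842, p(32)=8349, p(33)=10143, p(34)=12310, p(35)=14883, p(36)=17977, p(37)=21637, p(38)=26015, p(39)=31185, p(40)=37338, p(41)=44583, p(42)=53174, p(43)=63261, p(44)=75175, p(45)=89134, p(46)=105558, p(47)=124754, p(48)=147273, p(49)=173525, p(50)=204226, p(51)=239943, p(52)=281589, p(53)=329931, p(54)=386155, p(55)=451276, p(56)=526823, p(57)=614154, p(58)=715220, p(59)=831820, p(60)=966467, p(61)=1121505, p(62)=1300156, p(63)=1505499, p(64)=1741630, p(65)=2012558, p(66)=2323520, p(67)=2679689, p(68)=3087735, p(69)=3554345, p(70)=4087968, p(71)=4697205, p(72)=5392783, p(73)=6185689, p(74)=7089500, p(75)=8118264, p(76)=9289091, p(77)=10619863, p(78)=12132164, p(79)=13848650, p(80)=15796476, p(81)=18004327, p(82)=20506255, p(83)=23338469, p(84)=26543660, p(85)=30167357, p(86)=34262962, p(87)=38887673, p(88)=44108109, p(89)=49995925, p(90)=56634173, p(91)=64112359, p(92)=72533807, p(93)=82010177, p(94)=92669720, p(95)=104651419, p(96)=118114304, p(97)=133230930, p(98)=150198136, p(99)=169229875, p(100)=190569292, p(101)=214481126, p(102)=241265379, p(103)=271248950, p(104)=304801365, p(105)=342325709, p(106)=384276336, p(107)=431149389, p(108)=483502844, p(109)=541946240, p(110)=607163746, p(111)=679903203, p(112)=761002156, p(113)=851376628, p(114)=952050665, p(115)=1064144451, p(116)=1188908248, p(117)=1327710076, p(118)=1482074143, p(119)=1653668665, p(120)=1844349560, p(121)=2056148051, p(122)=2291320912, p(123)=2552338241, p(124)=2841940500.
Final step: p(125) = p(124) + p(123) - p(120) - p(118) + p(113) + p(110) - p(103) - p(99) + p(90) + p(85) - p(74) - p(68) + p(55) + p(48) - p(33) - p(25) + p(8)
= 2841940500 + 2552338241 - 1844349560 - 1482074143 + 851376628 + 607163746 - 271248950 - 169229875 + 56634173 + 30167357 - 7089500 - 3087735 + 451276 + 147273 - 10143 - 1958 + 22
= 3163127352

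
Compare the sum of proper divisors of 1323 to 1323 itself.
deficient

Proper divisors of 1323: sum = 1 + 3 + 7 + 9 + 21 + 27 + 49 + 63 + 147 + 189 + 441 = 957
Since 957 < 1323, 1323 is deficient.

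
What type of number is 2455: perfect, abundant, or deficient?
deficient

Proper divisors of 2455: sum = 1 + 5 + 491 = 497
Since 497 < 2455, 2455 is deficient.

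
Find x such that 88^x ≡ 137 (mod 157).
43

Baby-step giant-step with step n = ⌈√157⌉ = 13.
Baby steps 88^j mod 157 (j:value) for j=0..12: 0:1, 1:88, 2:51, 3:92, 4:89, 5:139, 6:143, 7:24, 8:71, 9:125, 10:10, 11:95, 12:39.
Giant-step multiplier: 88^(-13) ≡ 88^(156-13) = 88^143 ≡ 107 (mod 157).
Giant steps γ_i = 137·107^i mod 157: γ_0=137, γ_1=58, γ_2=83, γ_3=89 (in table at j=4).
x = i·n + j = 3·13 + 4 = 43.
Check: 88^43 ≡ 137 (mod 157).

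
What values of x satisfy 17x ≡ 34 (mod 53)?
x ≡ 2 (mod 53)

gcd(17, 53) = 1, which divides 34, so solutions exist.
Find 17^(-1) mod 53 by the extended Euclidean algorithm:
53 = 3 × 17 + 2  ⟹  2 = (1)·53 + (-3)·17
17 = 8 × 2 + 1  ⟹  1 = (-8)·53 + (25)·17
So (25)·17 ≡ 1 (mod 53), i.e. 17^(-1) ≡ 25 (mod 53).
x ≡ 25 × 34 = 850 ≡ 2 (mod 53).
Check: 17 × 2 = 34 ≡ 34 (mod 53).
Unique solution: x ≡ 2 (mod 53)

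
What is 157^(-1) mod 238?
47

gcd(157, 238) = 1, so the inverse exists.
Extended Euclidean algorithm on (238, 157):
238 = 1 × 157 + 81  ⟹  81 = (1)·238 + (-1)·157
157 = 1 × 81 + 76  ⟹  76 = (-1)·238 + (2)·157
81 = 1 × 76 + 5  ⟹  5 = (2)·238 + (-3)·157
76 = 15 × 5 + 1  ⟹  1 = (-31)·238 + (47)·157
So (47)·157 ≡ 1 (mod 238), i.e. 157^(-1) ≡ 47 (mod 238).
Check: 157 × 47 = 7379 ≡ 1 (mod 238)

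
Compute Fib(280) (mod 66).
33

Matrix identity: Q^n = [[F_(n+1), F_n], [F_n, F_(n-1)]] with Q = [[1,1],[1,0]].
n = 280 = 100011000₂. Square-and-multiply, entries mod 66:
Q^1 = [[1,1],[1,0]]
Q^2 = (Q^1)² = [[2,1],[1,1]]
Q^4 = (Q^2)² = [[5,3],[3,2]]
Q^8 = (Q^4)² = [[34,21],[21,13]]
Q^17 = (Q^8)²·Q = [[10,13],[13,63]]
Q^35 = (Q^17)²·Q = [[30,5],[5,25]]
Q^70 = (Q^35)² = [[1,11],[11,56]]
Q^140 = (Q^70)² = [[56,33],[33,23]]
Q^280 = (Q^140)² = [[1,33],[33,34]]
F_280 mod 66 = Q^280[0][1] = 33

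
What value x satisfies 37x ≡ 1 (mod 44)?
25

gcd(37, 44) = 1, so the inverse exists.
Extended Euclidean algorithm on (44, 37):
44 = 1 × 37 + 7  ⟹  7 = (1)·44 + (-1)·37
37 = 5 × 7 + 2  ⟹  2 = (-5)·44 + (6)·37
7 = 3 × 2 + 1  ⟹  1 = (16)·44 + (-19)·37
So (-19)·37 ≡ 1 (mod 44), i.e. 37^(-1) ≡ -19 ≡ 25 (mod 44).
Check: 37 × 25 = 925 ≡ 1 (mod 44)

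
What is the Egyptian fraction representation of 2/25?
1/13 + 1/325

Greedy algorithm:
2/25: ceiling(25/2) = 13, use 1/13
1/325: ceiling(325/1) = 325, use 1/325
Result: 2/25 = 1/13 + 1/325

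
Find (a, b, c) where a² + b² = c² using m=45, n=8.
(1961, 720, 2089)

Euclid's formula: a = m² - n², b = 2mn, c = m² + n²
m = 45, n = 8
a = 45² - 8² = 2025 - 64 = 1961
b = 2 × 45 × 8 = 720
c = 45² + 8² = 2025 + 64 = 2089
Verification: 1961² + 720² = 3845521 + 518400 = 4363921 = 2089² ✓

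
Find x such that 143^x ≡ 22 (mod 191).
127

Baby-step giant-step with step n = ⌈√191⌉ = 14.
Baby steps 143^j mod 191 (j:value) for j=0..13: 0:1, 1:143, 2:12, 3:188, 4:144, 5:155, 6:9, 7:141, 8:108, 9:164, 10:150, 11:58, 12:81, 13:123.
Giant-step multiplier: 143^(-14) ≡ 143^(190-14) = 143^176 ≡ 45 (mod 191).
Giant steps γ_i = 22·45^i mod 191: γ_0=22, γ_1=35, γ_2=47, γ_3=14, γ_4=57, γ_5=82, γ_6=61, γ_7=71, γ_8=139, γ_9=143 (in table at j=1).
x = i·n + j = 9·14 + 1 = 127.
Check: 143^127 ≡ 22 (mod 191).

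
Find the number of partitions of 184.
980462880430

p(n) counts ways to write n as a sum of positive integers (order ignored).
Euler's pentagonal recurrence: p(k) = p(k-1) + p(k-2) - p(k-5) - p(k-7) + p(k-12) + p(k-15) - ... (offsets j(3j∓1)/2, signs ++--, p(0)=1, p(<0)=0).
DP table for k = 0..183: p(0)=1, p(1)=1, p(2)=2, p(3)=3, p(4)=5, p(5)=7, p(6)=11, p(7)=15, p(8)=22, p(9)=30, p(10)=42, p(11)=56, p(12)=77, p(13)=101, p(14)=135, p(15)=176, p(16)=231, p(17)=297, p(18)=385, p(19)=490, p(20)=627, p(21)=792, p(22)=1002, p(23)=1255, p(24)=1575, p(25)=1958, p(26)=2436, p(27)=3010, p(28)=3718, p(29)=4565, p(30)=5604, p(31)=6842, p(32)=8349, p(33)=10143, p(34)=12310, p(35)=14883, p(36)=17977, p(37)=21637, p(38)=26015, p(39)=31185, p(40)=37338, p(41)=44583, p(42)=53174, p(43)=63261, p(44)=75175, p(45)=89134, p(46)=105558, p(47)=124754, p(48)=147273, p(49)=173525, p(50)=204226, p(51)=239943, p(52)=281589, p(53)=329931, p(54)=386155, p(55)=451276, p(56)=526823, p(57)=614154, p(58)=715220, p(59)=831820, p(60)=966467, p(61)=1121505, p(62)=1300156, p(63)=1505499, p(64)=1741630, p(65)=2012558, p(66)=2323520, p(67)=2679689, p(68)=3087735, p(69)=3554345, p(70)=4087968, p(71)=4697205, p(72)=5392783, p(73)=6185689, p(74)=7089500, p(75)=8118264, p(76)=9289091, p(77)=10619863, p(78)=12132164, p(79)=13848650, p(80)=15796476, p(81)=18004327, p(82)=20506255, p(83)=23338469, p(84)=26543660, p(85)=30167357, p(86)=34262962, p(87)=38887673, p(88)=44108109, p(89)=49995925, p(90)=56634173, p(91)=64112359, p(92)=72533807, p(93)=82010177, p(94)=92669720, p(95)=104651419, p(96)=118114304, p(97)=133230930, p(98)=150198136, p(99)=169229875, p(100)=190569292, p(101)=214481126, p(102)=241265379, p(103)=271248950, p(104)=304801365, p(105)=342325709, p(106)=384276336, p(107)=431149389, p(108)=483502844, p(109)=541946240, p(110)=607163746, p(111)=679903203, p(112)=761002156, p(113)=851376628, p(114)=952050665, p(115)=1064144451, p(116)=1188908248, p(117)=1327710076, p(118)=1482074143, p(119)=1653668665, p(120)=1844349560, p(121)=2056148051, p(122)=2291320912, p(123)=2552338241, p(124)=2841940500, p(125)=3163127352, p(126)=3519222692, p(127)=3913864295, p(128)=4351078600, p(129)=4835271870, p(130)=5371315400, p(131)=5964539504, p(132)=6620830889, p(133)=7346629512, p(134)=8149040695, p(135)=9035836076, p(136)=10015581680, p(137)=11097645016, p(138)=12292341831, p(139)=13610949895, p(140)=15065878135, p(141)=16670689208, p(142)=18440293320, p(143)=20390982757, p(144)=22540654445, p(145)=24908858009, p(146)=27517052599, p(147)=30388671978, p(148)=33549419497, p(149)=37027355200, p(150)=40853235313, p(151)=45060624582, p(152)=49686288421, p(153)=54770336324, p(154)=60356673280, p(155)=66493182097, p(156)=73232243759, p(157)=80630964769, p(158)=88751778802, p(159)=97662728555, p(160)=107438159466, p(161)=118159068427, p(162)=129913904637, p(163)=142798995930, p(164)=156919475295, p(165)=172389800255, p(166)=189334822579, p(167)=207890420102, p(168)=228204732751, p(169)=250438925115, p(170)=274768617130, p(171)=301384802048, p(172)=330495499613, p(173)=362326859895, p(174)=397125074750, p(175)=435157697830, p(176)=476715857290, p(177)=522115831195, p(178)=571701605655, p(179)=625846753120, p(180)=684957390936, p(181)=749474411781, p(182)=819876908323, p(183)=896684817527.
Final step: p(184) = p(183) + p(182) - p(179) - p(177) + p(172) + p(169) - p(162) - p(158) + p(149) + p(144) - p(133) - p(127) + p(114) + p(107) - p(92) - p(84) + p(67) + p(58) - p(39) - p(29) + p(8)
= 896684817527 + 819876908323 - 625846753120 - 522115831195 + 330495499613 + 250438925115 - 129913904637 - 88751778802 + 37027355200 + 22540654445 - 7346629512 - 3913864295 + 952050665 + 431149389 - 72533807 - 26543660 + 2679689 + 715220 - 31185 - 4565 + 22
= 980462880430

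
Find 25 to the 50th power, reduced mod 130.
105

Repeated squaring. Binary of 50 = 110010.
25^1 ≡ 25 (mod 130); 25^2 ≡ 105 (mod 130); 25^4 ≡ 105 (mod 130); 25^8 ≡ 105 (mod 130); 25^16 ≡ 105 (mod 130); 25^32 ≡ 105 (mod 130)
25^50 = 25^2 × 25^16 × 25^32 ≡ 105 (mod 130)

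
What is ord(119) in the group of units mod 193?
64

193 is prime, so ord(119) divides φ(193) = 192.
Divisors of 192: 1, 2, 3, 4, 6, 8, 12, 16, 24, 32, 48, 64, 96, 192.
Repeated squaring: 119^1 ≡ 119, 119^2 ≡ 72, 119^4 ≡ 166, 119^8 ≡ 150, 119^16 ≡ 112, 119^32 ≡ 192, 119^64 ≡ 1, 119^128 ≡ 1 (mod 193).
Test 119^d mod 193 for each divisor d in increasing order:
119^1 ≡ 119
119^2 ≡ 72
119^3 = 119^2·119^1 ≡ 76
119^4 ≡ 166
119^6 = 119^4·119^2 ≡ 179
119^8 ≡ 150
119^12 = 119^8·119^4 ≡ 3
119^16 ≡ 112
119^24 = 119^16·119^8 ≡ 9
119^32 ≡ 192
119^48 = 119^32·119^16 ≡ 81
119^64 ≡ 1  ← first divisor giving 1
The order is 64.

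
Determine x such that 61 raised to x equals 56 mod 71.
51

Baby-step giant-step with step n = ⌈√71⌉ = 9.
Baby steps 61^j mod 71 (j:value) for j=0..8: 0:1, 1:61, 2:29, 3:65, 4:60, 5:39, 6:36, 7:66, 8:50.
Giant-step multiplier: 61^(-9) ≡ 61^(70-9) = 61^61 ≡ 47 (mod 71).
Giant steps γ_i = 56·47^i mod 71: γ_0=56, γ_1=5, γ_2=22, γ_3=40, γ_4=34, γ_5=36 (in table at j=6).
x = i·n + j = 5·9 + 6 = 51.
Check: 61^51 ≡ 56 (mod 71).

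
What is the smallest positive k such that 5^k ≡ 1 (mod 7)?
6

7 is prime, so ord(5) divides φ(7) = 6.
Divisors of 6: 1, 2, 3, 6.
Repeated squaring: 5^1 ≡ 5, 5^2 ≡ 4, 5^4 ≡ 2 (mod 7).
Test 5^d mod 7 for each divisor d in increasing order:
5^1 ≡ 5
5^2 ≡ 4
5^3 = 5^2·5^1 ≡ 6
5^6 = 5^4·5^2 ≡ 1  ← first divisor giving 1
The order is 6.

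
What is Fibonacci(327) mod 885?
208

Matrix identity: Q^n = [[F_(n+1), F_n], [F_n, F_(n-1)]] with Q = [[1,1],[1,0]].
n = 327 = 101000111₂. Square-and-multiply, entries mod 885:
Q^1 = [[1,1],[1,0]]
Q^2 = (Q^1)² = [[2,1],[1,1]]
Q^5 = (Q^2)²·Q = [[8,5],[5,3]]
Q^10 = (Q^5)² = [[89,55],[55,34]]
Q^20 = (Q^10)² = [[326,570],[570,641]]
Q^40 = (Q^20)² = [[181,720],[720,346]]
Q^81 = (Q^40)²·Q = [[466,691],[691,660]]
Q^163 = (Q^81)²·Q = [[63,797],[797,151]]
Q^327 = (Q^163)²·Q = [[846,208],[208,638]]
F_327 mod 885 = Q^327[0][1] = 208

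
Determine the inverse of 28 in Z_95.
17

gcd(28, 95) = 1, so the inverse exists.
Extended Euclidean algorithm on (95, 28):
95 = 3 × 28 + 11  ⟹  11 = (1)·95 + (-3)·28
28 = 2 × 11 + 6  ⟹  6 = (-2)·95 + (7)·28
11 = 1 × 6 + 5  ⟹  5 = (3)·95 + (-10)·28
6 = 1 × 5 + 1  ⟹  1 = (-5)·95 + (17)·28
So (17)·28 ≡ 1 (mod 95), i.e. 28^(-1) ≡ 17 (mod 95).
Check: 28 × 17 = 476 ≡ 1 (mod 95)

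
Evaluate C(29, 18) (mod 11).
2

Using Lucas' theorem:
Write n=29 and k=18 in base 11:
n in base 11: [2, 7]
k in base 11: [1, 7]
C(29,18) mod 11 = ∏ C(n_i, k_i) mod 11
Digit binomials (mod 11): C(2,1) = 2; C(7,7) = 1
Product: 2 × 1 = 2 ≡ 2 (mod 11)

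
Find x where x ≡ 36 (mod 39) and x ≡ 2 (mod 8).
114

Using Chinese Remainder Theorem:
M = 39 × 8 = 312
M1 = 8, M2 = 39
y1 = 8^(-1) mod 39 = 5
y2 = 39^(-1) mod 8 = 7
x = (36×8×5 + 2×39×7) mod 312 = 114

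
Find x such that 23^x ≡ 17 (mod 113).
93

Baby-step giant-step with step n = ⌈√113⌉ = 11.
Baby steps 23^j mod 113 (j:value) for j=0..10: 0:1, 1:23, 2:77, 3:76, 4:53, 5:89, 6:13, 7:73, 8:97, 9:84, 10:11.
Giant-step multiplier: 23^(-11) ≡ 23^(112-11) = 23^101 ≡ 67 (mod 113).
Giant steps γ_i = 17·67^i mod 113: γ_0=17, γ_1=9, γ_2=38, γ_3=60, γ_4=65, γ_5=61, γ_6=19, γ_7=30, γ_8=89 (in table at j=5).
x = i·n + j = 8·11 + 5 = 93.
Check: 23^93 ≡ 17 (mod 113).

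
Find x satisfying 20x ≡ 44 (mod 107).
x ≡ 45 (mod 107)

gcd(20, 107) = 1, which divides 44, so solutions exist.
Find 20^(-1) mod 107 by the extended Euclidean algorithm:
107 = 5 × 20 + 7  ⟹  7 = (1)·107 + (-5)·20
20 = 2 × 7 + 6  ⟹  6 = (-2)·107 + (11)·20
7 = 1 × 6 + 1  ⟹  1 = (3)·107 + (-16)·20
So (-16)·20 ≡ 1 (mod 107), i.e. 20^(-1) ≡ -16 ≡ 91 (mod 107).
x ≡ 91 × 44 = 4004 ≡ 45 (mod 107).
Check: 20 × 45 = 900 ≡ 44 (mod 107).
Unique solution: x ≡ 45 (mod 107)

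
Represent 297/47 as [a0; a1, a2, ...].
[6; 3, 7, 2]

Euclidean algorithm steps:
297 = 6 × 47 + 15
47 = 3 × 15 + 2
15 = 7 × 2 + 1
2 = 2 × 1 + 0
Continued fraction: [6; 3, 7, 2]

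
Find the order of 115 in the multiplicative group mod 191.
95

191 is prime, so ord(115) divides φ(191) = 190.
Divisors of 190: 1, 2, 5, 10, 19, 38, 95, 190.
Repeated squaring: 115^1 ≡ 115, 115^2 ≡ 46, 115^4 ≡ 15, 115^8 ≡ 34, 115^16 ≡ 10, 115^32 ≡ 100, 115^64 ≡ 68, 115^128 ≡ 40 (mod 191).
Test 115^d mod 191 for each divisor d in increasing order:
115^1 ≡ 115
115^2 ≡ 46
115^5 = 115^4·115^1 ≡ 6
115^10 = 115^8·115^2 ≡ 36
115^19 = 115^16·115^2·115^1 ≡ 184
115^38 = 115^32·115^4·115^2 ≡ 49
115^95 = 115^64·115^16·115^8·115^4·115^2·115^1 ≡ 1  ← first divisor giving 1
The order is 95.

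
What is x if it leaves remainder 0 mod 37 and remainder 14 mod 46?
888

Using Chinese Remainder Theorem:
M = 37 × 46 = 1702
M1 = 46, M2 = 37
y1 = 46^(-1) mod 37 = 33
y2 = 37^(-1) mod 46 = 5
x = (0×46×33 + 14×37×5) mod 1702 = 888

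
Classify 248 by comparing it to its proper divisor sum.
deficient

Proper divisors of 248: sum = 1 + 2 + 4 + 8 + 31 + 62 + 124 = 232
Since 232 < 248, 248 is deficient.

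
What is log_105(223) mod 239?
137

Baby-step giant-step with step n = ⌈√239⌉ = 16.
Baby steps 105^j mod 239 (j:value) for j=0..15: 0:1, 1:105, 2:31, 3:148, 4:5, 5:47, 6:155, 7:23, 8:25, 9:235, 10:58, 11:115, 12:125, 13:219, 14:51, 15:97.
Giant-step multiplier: 105^(-16) ≡ 105^(238-16) = 105^222 ≡ 226 (mod 239).
Giant steps γ_i = 223·226^i mod 239: γ_0=223, γ_1=208, γ_2=164, γ_3=19, γ_4=231, γ_5=104, γ_6=82, γ_7=129, γ_8=235 (in table at j=9).
x = i·n + j = 8·16 + 9 = 137.
Check: 105^137 ≡ 223 (mod 239).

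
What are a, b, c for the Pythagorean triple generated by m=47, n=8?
(2145, 752, 2273)

Euclid's formula: a = m² - n², b = 2mn, c = m² + n²
m = 47, n = 8
a = 47² - 8² = 2209 - 64 = 2145
b = 2 × 47 × 8 = 752
c = 47² + 8² = 2209 + 64 = 2273
Verification: 2145² + 752² = 4601025 + 565504 = 5166529 = 2273² ✓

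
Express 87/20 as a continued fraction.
[4; 2, 1, 6]

Euclidean algorithm steps:
87 = 4 × 20 + 7
20 = 2 × 7 + 6
7 = 1 × 6 + 1
6 = 6 × 1 + 0
Continued fraction: [4; 2, 1, 6]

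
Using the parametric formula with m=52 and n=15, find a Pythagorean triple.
(2479, 1560, 2929)

Euclid's formula: a = m² - n², b = 2mn, c = m² + n²
m = 52, n = 15
a = 52² - 15² = 2704 - 225 = 2479
b = 2 × 52 × 15 = 1560
c = 52² + 15² = 2704 + 225 = 2929
Verification: 2479² + 1560² = 6145441 + 2433600 = 8579041 = 2929² ✓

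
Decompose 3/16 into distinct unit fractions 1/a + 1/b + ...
1/6 + 1/48

Greedy algorithm:
3/16: ceiling(16/3) = 6, use 1/6
1/48: ceiling(48/1) = 48, use 1/48
Result: 3/16 = 1/6 + 1/48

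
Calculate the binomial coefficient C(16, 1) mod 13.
3

Using Lucas' theorem:
Write n=16 and k=1 in base 13:
n in base 13: [1, 3]
k in base 13: [0, 1]
C(16,1) mod 13 = ∏ C(n_i, k_i) mod 13
Digit binomials (mod 13): C(1,0) = 1; C(3,1) = 3
Product: 1 × 3 = 3 ≡ 3 (mod 13)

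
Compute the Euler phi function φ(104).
48

104 = 2^3 × 13
φ(n) = n × ∏(1 - 1/p) for each prime p dividing n
φ(104) = 104 × (1 - 1/2) × (1 - 1/13) = 48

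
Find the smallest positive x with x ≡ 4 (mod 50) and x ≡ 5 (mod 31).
904

Using Chinese Remainder Theorem:
M = 50 × 31 = 1550
M1 = 31, M2 = 50
y1 = 31^(-1) mod 50 = 21
y2 = 50^(-1) mod 31 = 18
x = (4×31×21 + 5×50×18) mod 1550 = 904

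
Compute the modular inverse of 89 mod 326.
11

gcd(89, 326) = 1, so the inverse exists.
Extended Euclidean algorithm on (326, 89):
326 = 3 × 89 + 59  ⟹  59 = (1)·326 + (-3)·89
89 = 1 × 59 + 30  ⟹  30 = (-1)·326 + (4)·89
59 = 1 × 30 + 29  ⟹  29 = (2)·326 + (-7)·89
30 = 1 × 29 + 1  ⟹  1 = (-3)·326 + (11)·89
So (11)·89 ≡ 1 (mod 326), i.e. 89^(-1) ≡ 11 (mod 326).
Check: 89 × 11 = 979 ≡ 1 (mod 326)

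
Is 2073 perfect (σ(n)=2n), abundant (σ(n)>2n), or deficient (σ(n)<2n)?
deficient

Proper divisors of 2073: sum = 1 + 3 + 691 = 695
Since 695 < 2073, 2073 is deficient.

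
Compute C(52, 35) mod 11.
2

Using Lucas' theorem:
Write n=52 and k=35 in base 11:
n in base 11: [4, 8]
k in base 11: [3, 2]
C(52,35) mod 11 = ∏ C(n_i, k_i) mod 11
Digit binomials (mod 11): C(4,3) = 4; C(8,2) = 28 ≡ 6
Product: 4 × 6 = 24 ≡ 2 (mod 11)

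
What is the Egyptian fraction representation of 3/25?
1/9 + 1/113 + 1/25425

Greedy algorithm:
3/25: ceiling(25/3) = 9, use 1/9
2/225: ceiling(225/2) = 113, use 1/113
1/25425: ceiling(25425/1) = 25425, use 1/25425
Result: 3/25 = 1/9 + 1/113 + 1/25425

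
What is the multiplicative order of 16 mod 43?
7

43 is prime, so ord(16) divides φ(43) = 42.
Divisors of 42: 1, 2, 3, 6, 7, 14, 21, 42.
Repeated squaring: 16^1 ≡ 16, 16^2 ≡ 41, 16^4 ≡ 4, 16^8 ≡ 16, 16^16 ≡ 41, 16^32 ≡ 4 (mod 43).
Test 16^d mod 43 for each divisor d in increasing order:
16^1 ≡ 16
16^2 ≡ 41
16^3 = 16^2·16^1 ≡ 11
16^6 = 16^4·16^2 ≡ 35
16^7 = 16^4·16^2·16^1 ≡ 1  ← first divisor giving 1
The order is 7.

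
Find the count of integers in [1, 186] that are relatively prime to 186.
60

186 = 2 × 3 × 31
φ(n) = n × ∏(1 - 1/p) for each prime p dividing n
φ(186) = 186 × (1 - 1/2) × (1 - 1/3) × (1 - 1/31) = 60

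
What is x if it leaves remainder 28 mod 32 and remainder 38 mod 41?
284

Using Chinese Remainder Theorem:
M = 32 × 41 = 1312
M1 = 41, M2 = 32
y1 = 41^(-1) mod 32 = 25
y2 = 32^(-1) mod 41 = 9
x = (28×41×25 + 38×32×9) mod 1312 = 284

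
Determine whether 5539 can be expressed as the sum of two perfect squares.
Not possible

Factorization: 5539 = 29 × 191
By Fermat: n is sum of two squares iff every prime p ≡ 3 (mod 4) appears to even power.
Prime(s) ≡ 3 (mod 4) with odd exponent: [(191, 1)]
Therefore 5539 cannot be expressed as a² + b².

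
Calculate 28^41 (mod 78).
58

Repeated squaring. Binary of 41 = 101001.
28^1 ≡ 28 (mod 78); 28^2 ≡ 4 (mod 78); 28^4 ≡ 16 (mod 78); 28^8 ≡ 22 (mod 78); 28^16 ≡ 16 (mod 78); 28^32 ≡ 22 (mod 78)
28^41 = 28^1 × 28^8 × 28^32 ≡ 58 (mod 78)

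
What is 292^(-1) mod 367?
137

gcd(292, 367) = 1, so the inverse exists.
Extended Euclidean algorithm on (367, 292):
367 = 1 × 292 + 75  ⟹  75 = (1)·367 + (-1)·292
292 = 3 × 75 + 67  ⟹  67 = (-3)·367 + (4)·292
75 = 1 × 67 + 8  ⟹  8 = (4)·367 + (-5)·292
67 = 8 × 8 + 3  ⟹  3 = (-35)·367 + (44)·292
8 = 2 × 3 + 2  ⟹  2 = (74)·367 + (-93)·292
3 = 1 × 2 + 1  ⟹  1 = (-109)·367 + (137)·292
So (137)·292 ≡ 1 (mod 367), i.e. 292^(-1) ≡ 137 (mod 367).
Check: 292 × 137 = 40004 ≡ 1 (mod 367)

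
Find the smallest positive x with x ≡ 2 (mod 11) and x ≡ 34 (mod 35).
244

Using Chinese Remainder Theorem:
M = 11 × 35 = 385
M1 = 35, M2 = 11
y1 = 35^(-1) mod 11 = 6
y2 = 11^(-1) mod 35 = 16
x = (2×35×6 + 34×11×16) mod 385 = 244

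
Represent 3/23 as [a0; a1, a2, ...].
[0; 7, 1, 2]

Euclidean algorithm steps:
3 = 0 × 23 + 3
23 = 7 × 3 + 2
3 = 1 × 2 + 1
2 = 2 × 1 + 0
Continued fraction: [0; 7, 1, 2]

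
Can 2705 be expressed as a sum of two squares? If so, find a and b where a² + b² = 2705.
1² + 52² (a=1, b=52)

Factorization: 2705 = 5 × 541
By Fermat: n is sum of two squares iff every prime p ≡ 3 (mod 4) appears to even power.
All primes ≡ 3 (mod 4) appear to even power.
Search a = 0, 1, 2, … for 2705 - a² a perfect square: first hit at a = 1: 2705 - 1 = 2704 = 52².
2705 = 1² + 52² = 1 + 2704 ✓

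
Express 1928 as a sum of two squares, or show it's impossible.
22² + 38² (a=22, b=38)

Factorization: 1928 = 2^3 × 241
By Fermat: n is sum of two squares iff every prime p ≡ 3 (mod 4) appears to even power.
All primes ≡ 3 (mod 4) appear to even power.
Search a = 0, 1, 2, … for 1928 - a² a perfect square: first hit at a = 22: 1928 - 484 = 1444 = 38².
1928 = 22² + 38² = 484 + 1444 ✓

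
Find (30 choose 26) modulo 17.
1

Using Lucas' theorem:
Write n=30 and k=26 in base 17:
n in base 17: [1, 13]
k in base 17: [1, 9]
C(30,26) mod 17 = ∏ C(n_i, k_i) mod 17
Digit binomials (mod 17): C(1,1) = 1; C(13,9) = 715 ≡ 1
Product: 1 × 1 = 1 ≡ 1 (mod 17)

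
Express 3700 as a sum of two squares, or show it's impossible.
10² + 60² (a=10, b=60)

Factorization: 3700 = 2^2 × 5^2 × 37
By Fermat: n is sum of two squares iff every prime p ≡ 3 (mod 4) appears to even power.
All primes ≡ 3 (mod 4) appear to even power.
Search a = 0, 1, 2, … for 3700 - a² a perfect square: first hit at a = 10: 3700 - 100 = 3600 = 60².
3700 = 10² + 60² = 100 + 3600 ✓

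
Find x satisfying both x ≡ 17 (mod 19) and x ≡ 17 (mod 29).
17

Using Chinese Remainder Theorem:
M = 19 × 29 = 551
M1 = 29, M2 = 19
y1 = 29^(-1) mod 19 = 2
y2 = 19^(-1) mod 29 = 26
x = (17×29×2 + 17×19×26) mod 551 = 17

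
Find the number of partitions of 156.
73232243759

p(n) counts ways to write n as a sum of positive integers (order ignored).
Euler's pentagonal recurrence: p(k) = p(k-1) + p(k-2) - p(k-5) - p(k-7) + p(k-12) + p(k-15) - ... (offsets j(3j∓1)/2, signs ++--, p(0)=1, p(<0)=0).
DP table for k = 0..155: p(0)=1, p(1)=1, p(2)=2, p(3)=3, p(4)=5, p(5)=7, p(6)=11, p(7)=15, p(8)=22, p(9)=30, p(10)=42, p(11)=56, p(12)=77, p(13)=101, p(14)=135, p(15)=176, p(16)=231, p(17)=297, p(18)=385, p(19)=490, p(20)=627, p(21)=792, p(22)=1002, p(23)=1255, p(24)=1575, p(25)=1958, p(26)=2436, p(27)=3010, p(28)=3718, p(29)=4565, p(30)=5604, p(31)=6842, p(32)=8349, p(33)=10143, p(34)=12310, p(35)=14883, p(36)=17977, p(37)=21637, p(38)=26015, p(39)=31185, p(40)=37338, p(41)=44583, p(42)=53174, p(43)=63261, p(44)=75175, p(45)=89134, p(46)=105558, p(47)=124754, p(48)=147273, p(49)=173525, p(50)=204226, p(51)=239943, p(52)=281589, p(53)=329931, p(54)=386155, p(55)=451276, p(56)=526823, p(57)=614154, p(58)=715220, p(59)=831820, p(60)=966467, p(61)=1121505, p(62)=1300156, p(63)=1505499, p(64)=1741630, p(65)=2012558, p(66)=2323520, p(67)=2679689, p(68)=3087735, p(69)=3554345, p(70)=4087968, p(71)=4697205, p(72)=5392783, p(73)=6185689, p(74)=7089500, p(75)=8118264, p(76)=9289091, p(77)=10619863, p(78)=12132164, p(79)=13848650, p(80)=15796476, p(81)=18004327, p(82)=20506255, p(83)=23338469, p(84)=26543660, p(85)=30167357, p(86)=34262962, p(87)=38887673, p(88)=44108109, p(89)=49995925, p(90)=56634173, p(91)=64112359, p(92)=72533807, p(93)=82010177, p(94)=92669720, p(95)=104651419, p(96)=118114304, p(97)=133230930, p(98)=150198136, p(99)=169229875, p(100)=190569292, p(101)=214481126, p(102)=241265379, p(103)=271248950, p(104)=304801365, p(105)=342325709, p(106)=384276336, p(107)=431149389, p(108)=483502844, p(109)=541946240, p(110)=607163746, p(111)=679903203, p(112)=761002156, p(113)=851376628, p(114)=952050665, p(115)=1064144451, p(116)=1188908248, p(117)=1327710076, p(118)=1482074143, p(119)=1653668665, p(120)=1844349560, p(121)=2056148051, p(122)=2291320912, p(123)=2552338241, p(124)=2841940500, p(125)=3163127352, p(126)=3519222692, p(127)=3913864295, p(128)=4351078600, p(129)=4835271870, p(130)=5371315400, p(131)=5964539504, p(132)=6620830889, p(133)=7346629512, p(134)=8149040695, p(135)=9035836076, p(136)=10015581680, p(137)=11097645016, p(138)=12292341831, p(139)=13610949895, p(140)=15065878135, p(141)=16670689208, p(142)=18440293320, p(143)=20390982757, p(144)=22540654445, p(145)=24908858009, p(146)=27517052599, p(147)=30388671978, p(148)=33549419497, p(149)=37027355200, p(150)=40853235313, p(151)=45060624582, p(152)=49686288421, p(153)=54770336324, p(154)=60356673280, p(155)=66493182097.
Final step: p(156) = p(155) + p(154) - p(151) - p(149) + p(144) + p(141) - p(134) - p(130) + p(121) + p(116) - p(105) - p(99) + p(86) + p(79) - p(64) - p(56) + p(39) + p(30) - p(11) - p(1)
= 66493182097 + 60356673280 - 45060624582 - 37027355200 + 22540654445 + 16670689208 - 8149040695 - 5371315400 + 2056148051 + 1188908248 - 342325709 - 169229875 + 34262962 + 13848650 - 1741630 - 526823 + 31185 + 5604 - 56 - 1
= 73232243759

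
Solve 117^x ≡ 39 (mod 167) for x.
145

Baby-step giant-step with step n = ⌈√167⌉ = 13.
Baby steps 117^j mod 167 (j:value) for j=0..12: 0:1, 1:117, 2:162, 3:83, 4:25, 5:86, 6:42, 7:71, 8:124, 9:146, 10:48, 11:105, 12:94.
Giant-step multiplier: 117^(-13) ≡ 117^(166-13) = 117^153 ≡ 160 (mod 167).
Giant steps γ_i = 39·160^i mod 167: γ_0=39, γ_1=61, γ_2=74, γ_3=150, γ_4=119, γ_5=2, γ_6=153, γ_7=98, γ_8=149, γ_9=126, γ_10=120, γ_11=162 (in table at j=2).
x = i·n + j = 11·13 + 2 = 145.
Check: 117^145 ≡ 39 (mod 167).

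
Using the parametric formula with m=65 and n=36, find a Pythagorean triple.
(2929, 4680, 5521)

Euclid's formula: a = m² - n², b = 2mn, c = m² + n²
m = 65, n = 36
a = 65² - 36² = 4225 - 1296 = 2929
b = 2 × 65 × 36 = 4680
c = 65² + 36² = 4225 + 1296 = 5521
Verification: 2929² + 4680² = 8579041 + 21902400 = 30481441 = 5521² ✓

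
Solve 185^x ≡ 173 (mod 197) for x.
114

Baby-step giant-step with step n = ⌈√197⌉ = 15.
Baby steps 185^j mod 197 (j:value) for j=0..14: 0:1, 1:185, 2:144, 3:45, 4:51, 5:176, 6:55, 7:128, 8:40, 9:111, 10:47, 11:27, 12:70, 13:145, 14:33.
Giant-step multiplier: 185^(-15) ≡ 185^(196-15) = 185^181 ≡ 98 (mod 197).
Giant steps γ_i = 173·98^i mod 197: γ_0=173, γ_1=12, γ_2=191, γ_3=3, γ_4=97, γ_5=50, γ_6=172, γ_7=111 (in table at j=9).
x = i·n + j = 7·15 + 9 = 114.
Check: 185^114 ≡ 173 (mod 197).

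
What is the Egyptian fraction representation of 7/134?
1/20 + 1/447 + 1/598980

Greedy algorithm:
7/134: ceiling(134/7) = 20, use 1/20
3/1340: ceiling(1340/3) = 447, use 1/447
1/598980: ceiling(598980/1) = 598980, use 1/598980
Result: 7/134 = 1/20 + 1/447 + 1/598980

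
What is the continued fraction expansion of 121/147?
[0; 1, 4, 1, 1, 1, 8]

Euclidean algorithm steps:
121 = 0 × 147 + 121
147 = 1 × 121 + 26
121 = 4 × 26 + 17
26 = 1 × 17 + 9
17 = 1 × 9 + 8
9 = 1 × 8 + 1
8 = 8 × 1 + 0
Continued fraction: [0; 1, 4, 1, 1, 1, 8]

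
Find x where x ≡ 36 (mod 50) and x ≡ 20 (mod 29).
136

Using Chinese Remainder Theorem:
M = 50 × 29 = 1450
M1 = 29, M2 = 50
y1 = 29^(-1) mod 50 = 19
y2 = 50^(-1) mod 29 = 18
x = (36×29×19 + 20×50×18) mod 1450 = 136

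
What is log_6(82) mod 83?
41

Baby-step giant-step with step n = ⌈√83⌉ = 10.
Baby steps 6^j mod 83 (j:value) for j=0..9: 0:1, 1:6, 2:36, 3:50, 4:51, 5:57, 6:10, 7:60, 8:28, 9:2.
Giant-step multiplier: 6^(-10) ≡ 6^(82-10) = 6^72 ≡ 7 (mod 83).
Giant steps γ_i = 82·7^i mod 83: γ_0=82, γ_1=76, γ_2=34, γ_3=72, γ_4=6 (in table at j=1).
x = i·n + j = 4·10 + 1 = 41.
Check: 6^41 ≡ 82 (mod 83).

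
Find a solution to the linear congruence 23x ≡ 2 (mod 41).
x ≡ 9 (mod 41)

gcd(23, 41) = 1, which divides 2, so solutions exist.
Find 23^(-1) mod 41 by the extended Euclidean algorithm:
41 = 1 × 23 + 18  ⟹  18 = (1)·41 + (-1)·23
23 = 1 × 18 + 5  ⟹  5 = (-1)·41 + (2)·23
18 = 3 × 5 + 3  ⟹  3 = (4)·41 + (-7)·23
5 = 1 × 3 + 2  ⟹  2 = (-5)·41 + (9)·23
3 = 1 × 2 + 1  ⟹  1 = (9)·41 + (-16)·23
So (-16)·23 ≡ 1 (mod 41), i.e. 23^(-1) ≡ -16 ≡ 25 (mod 41).
x ≡ 25 × 2 = 50 ≡ 9 (mod 41).
Check: 23 × 9 = 207 ≡ 2 (mod 41).
Unique solution: x ≡ 9 (mod 41)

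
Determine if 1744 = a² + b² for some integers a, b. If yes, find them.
12² + 40² (a=12, b=40)

Factorization: 1744 = 2^4 × 109
By Fermat: n is sum of two squares iff every prime p ≡ 3 (mod 4) appears to even power.
All primes ≡ 3 (mod 4) appear to even power.
Search a = 0, 1, 2, … for 1744 - a² a perfect square: first hit at a = 12: 1744 - 144 = 1600 = 40².
1744 = 12² + 40² = 144 + 1600 ✓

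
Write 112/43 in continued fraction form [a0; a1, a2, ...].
[2; 1, 1, 1, 1, 8]

Euclidean algorithm steps:
112 = 2 × 43 + 26
43 = 1 × 26 + 17
26 = 1 × 17 + 9
17 = 1 × 9 + 8
9 = 1 × 8 + 1
8 = 8 × 1 + 0
Continued fraction: [2; 1, 1, 1, 1, 8]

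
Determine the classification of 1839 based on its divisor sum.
deficient

Proper divisors of 1839: sum = 1 + 3 + 613 = 617
Since 617 < 1839, 1839 is deficient.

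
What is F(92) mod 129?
3

Matrix identity: Q^n = [[F_(n+1), F_n], [F_n, F_(n-1)]] with Q = [[1,1],[1,0]].
n = 92 = 1011100₂. Square-and-multiply, entries mod 129:
Q^1 = [[1,1],[1,0]]
Q^2 = (Q^1)² = [[2,1],[1,1]]
Q^5 = (Q^2)²·Q = [[8,5],[5,3]]
Q^11 = (Q^5)²·Q = [[15,89],[89,55]]
Q^23 = (Q^11)²·Q = [[57,19],[19,38]]
Q^46 = (Q^23)² = [[127,128],[128,128]]
Q^92 = (Q^46)² = [[5,3],[3,2]]
F_92 mod 129 = Q^92[0][1] = 3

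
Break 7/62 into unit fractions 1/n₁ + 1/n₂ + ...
1/9 + 1/558

Greedy algorithm:
7/62: ceiling(62/7) = 9, use 1/9
1/558: ceiling(558/1) = 558, use 1/558
Result: 7/62 = 1/9 + 1/558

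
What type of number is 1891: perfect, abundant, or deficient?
deficient

Proper divisors of 1891: sum = 1 + 31 + 61 = 93
Since 93 < 1891, 1891 is deficient.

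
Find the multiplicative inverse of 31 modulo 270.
61

gcd(31, 270) = 1, so the inverse exists.
Extended Euclidean algorithm on (270, 31):
270 = 8 × 31 + 22  ⟹  22 = (1)·270 + (-8)·31
31 = 1 × 22 + 9  ⟹  9 = (-1)·270 + (9)·31
22 = 2 × 9 + 4  ⟹  4 = (3)·270 + (-26)·31
9 = 2 × 4 + 1  ⟹  1 = (-7)·270 + (61)·31
So (61)·31 ≡ 1 (mod 270), i.e. 31^(-1) ≡ 61 (mod 270).
Check: 31 × 61 = 1891 ≡ 1 (mod 270)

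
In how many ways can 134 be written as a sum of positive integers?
8149040695

p(n) counts ways to write n as a sum of positive integers (order ignored).
Euler's pentagonal recurrence: p(k) = p(k-1) + p(k-2) - p(k-5) - p(k-7) + p(k-12) + p(k-15) - ... (offsets j(3j∓1)/2, signs ++--, p(0)=1, p(<0)=0).
DP table for k = 0..133: p(0)=1, p(1)=1, p(2)=2, p(3)=3, p(4)=5, p(5)=7, p(6)=11, p(7)=15, p(8)=22, p(9)=30, p(10)=42, p(11)=56, p(12)=77, p(13)=101, p(14)=135, p(15)=176, p(16)=231, p(17)=297, p(18)=385, p(19)=490, p(20)=627, p(21)=792, p(22)=1002, p(23)=1255, p(24)=1575, p(25)=1958, p(26)=2436, p(27)=3010, p(28)=3718, p(29)=4565, p(30)=5604, p(31)=6842, p(32)=8349, p(33)=10143, p(34)=12310, p(35)=14883, p(36)=17977, p(37)=21637, p(38)=26015, p(39)=31185, p(40)=37338, p(41)=44583, p(42)=53174, p(43)=63261, p(44)=75175, p(45)=89134, p(46)=105558, p(47)=124754, p(48)=147273, p(49)=173525, p(50)=204226, p(51)=239943, p(52)=281589, p(53)=329931, p(54)=386155, p(55)=451276, p(56)=526823, p(57)=614154, p(58)=715220, p(59)=831820, p(60)=966467, p(61)=1121505, p(62)=1300156, p(63)=1505499, p(64)=1741630, p(65)=2012558, p(66)=2323520, p(67)=2679689, p(68)=3087735, p(69)=3554345, p(70)=4087968, p(71)=4697205, p(72)=5392783, p(73)=6185689, p(74)=7089500, p(75)=8118264, p(76)=9289091, p(77)=10619863, p(78)=12132164, p(79)=13848650, p(80)=15796476, p(81)=18004327, p(82)=20506255, p(83)=23338469, p(84)=26543660, p(85)=30167357, p(86)=34262962, p(87)=38887673, p(88)=44108109, p(89)=49995925, p(90)=56634173, p(91)=64112359, p(92)=72533807, p(93)=82010177, p(94)=92669720, p(95)=104651419, p(96)=118114304, p(97)=133230930, p(98)=150198136, p(99)=169229875, p(100)=190569292, p(101)=214481126, p(102)=241265379, p(103)=271248950, p(104)=304801365, p(105)=342325709, p(106)=384276336, p(107)=431149389, p(108)=483502844, p(109)=541946240, p(110)=607163746, p(111)=679903203, p(112)=761002156, p(113)=851376628, p(114)=952050665, p(115)=1064144451, p(116)=1188908248, p(117)=1327710076, p(118)=1482074143, p(119)=1653668665, p(120)=1844349560, p(121)=2056148051, p(122)=2291320912, p(123)=2552338241, p(124)=2841940500, p(125)=3163127352, p(126)=3519222692, p(127)=3913864295, p(128)=4351078600, p(129)=4835271870, p(130)=5371315400, p(131)=5964539504, p(132)=6620830889, p(133)=7346629512.
Final step: p(134) = p(133) + p(132) - p(129) - p(127) + p(122) + p(119) - p(112) - p(108) + p(99) + p(94) - p(83) - p(77) + p(64) + p(57) - p(42) - p(34) + p(17) + p(8)
= 7346629512 + 6620830889 - 4835271870 - 3913864295 + 2291320912 + 1653668665 - 761002156 - 483502844 + 169229875 + 92669720 - 23338469 - 10619863 + 1741630 + 614154 - 53174 - 12310 + 297 + 22
= 8149040695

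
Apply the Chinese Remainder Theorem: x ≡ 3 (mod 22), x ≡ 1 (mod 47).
377

Using Chinese Remainder Theorem:
M = 22 × 47 = 1034
M1 = 47, M2 = 22
y1 = 47^(-1) mod 22 = 15
y2 = 22^(-1) mod 47 = 15
x = (3×47×15 + 1×22×15) mod 1034 = 377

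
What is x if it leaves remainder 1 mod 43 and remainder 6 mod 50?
1506

Using Chinese Remainder Theorem:
M = 43 × 50 = 2150
M1 = 50, M2 = 43
y1 = 50^(-1) mod 43 = 37
y2 = 43^(-1) mod 50 = 7
x = (1×50×37 + 6×43×7) mod 2150 = 1506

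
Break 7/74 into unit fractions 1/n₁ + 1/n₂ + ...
1/11 + 1/272 + 1/110704

Greedy algorithm:
7/74: ceiling(74/7) = 11, use 1/11
3/814: ceiling(814/3) = 272, use 1/272
1/110704: ceiling(110704/1) = 110704, use 1/110704
Result: 7/74 = 1/11 + 1/272 + 1/110704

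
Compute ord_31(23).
10

31 is prime, so ord(23) divides φ(31) = 30.
Divisors of 30: 1, 2, 3, 5, 6, 10, 15, 30.
Repeated squaring: 23^1 ≡ 23, 23^2 ≡ 2, 23^4 ≡ 4, 23^8 ≡ 16, 23^16 ≡ 8 (mod 31).
Test 23^d mod 31 for each divisor d in increasing order:
23^1 ≡ 23
23^2 ≡ 2
23^3 = 23^2·23^1 ≡ 15
23^5 = 23^4·23^1 ≡ 30
23^6 = 23^4·23^2 ≡ 8
23^10 = 23^8·23^2 ≡ 1  ← first divisor giving 1
The order is 10.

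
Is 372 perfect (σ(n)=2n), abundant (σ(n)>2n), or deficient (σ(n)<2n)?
abundant

Proper divisors of 372: sum = 1 + 2 + 3 + 4 + 6 + 12 + 31 + 62 + 93 + 124 + 186 = 524
Since 524 > 372, 372 is abundant.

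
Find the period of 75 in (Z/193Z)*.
96

193 is prime, so ord(75) divides φ(193) = 192.
Divisors of 192: 1, 2, 3, 4, 6, 8, 12, 16, 24, 32, 48, 64, 96, 192.
Repeated squaring: 75^1 ≡ 75, 75^2 ≡ 28, 75^4 ≡ 12, 75^8 ≡ 144, 75^16 ≡ 85, 75^32 ≡ 84, 75^64 ≡ 108, 75^128 ≡ 84 (mod 193).
Test 75^d mod 193 for each divisor d in increasing order:
75^1 ≡ 75
75^2 ≡ 28
75^3 = 75^2·75^1 ≡ 170
75^4 ≡ 12
75^6 = 75^4·75^2 ≡ 143
75^8 ≡ 144
75^12 = 75^8·75^4 ≡ 184
75^16 ≡ 85
75^24 = 75^16·75^8 ≡ 81
75^32 ≡ 84
75^48 = 75^32·75^16 ≡ 192
75^64 ≡ 108
75^96 = 75^64·75^32 ≡ 1  ← first divisor giving 1
The order is 96.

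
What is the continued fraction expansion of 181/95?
[1; 1, 9, 1, 1, 4]

Euclidean algorithm steps:
181 = 1 × 95 + 86
95 = 1 × 86 + 9
86 = 9 × 9 + 5
9 = 1 × 5 + 4
5 = 1 × 4 + 1
4 = 4 × 1 + 0
Continued fraction: [1; 1, 9, 1, 1, 4]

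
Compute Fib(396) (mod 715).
107

Matrix identity: Q^n = [[F_(n+1), F_n], [F_n, F_(n-1)]] with Q = [[1,1],[1,0]].
n = 396 = 110001100₂. Square-and-multiply, entries mod 715:
Q^1 = [[1,1],[1,0]]
Q^3 = (Q^1)²·Q = [[3,2],[2,1]]
Q^6 = (Q^3)² = [[13,8],[8,5]]
Q^12 = (Q^6)² = [[233,144],[144,89]]
Q^24 = (Q^12)² = [[665,608],[608,57]]
Q^49 = (Q^24)²·Q = [[330,364],[364,681]]
Q^99 = (Q^49)²·Q = [[220,441],[441,494]]
Q^198 = (Q^99)² = [[496,274],[274,222]]
Q^396 = (Q^198)² = [[57,107],[107,665]]
F_396 mod 715 = Q^396[0][1] = 107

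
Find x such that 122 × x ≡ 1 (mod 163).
159

gcd(122, 163) = 1, so the inverse exists.
Extended Euclidean algorithm on (163, 122):
163 = 1 × 122 + 41  ⟹  41 = (1)·163 + (-1)·122
122 = 2 × 41 + 40  ⟹  40 = (-2)·163 + (3)·122
41 = 1 × 40 + 1  ⟹  1 = (3)·163 + (-4)·122
So (-4)·122 ≡ 1 (mod 163), i.e. 122^(-1) ≡ -4 ≡ 159 (mod 163).
Check: 122 × 159 = 19398 ≡ 1 (mod 163)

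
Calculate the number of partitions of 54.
386155

p(n) counts ways to write n as a sum of positive integers (order ignored).
Euler's pentagonal recurrence: p(k) = p(k-1) + p(k-2) - p(k-5) - p(k-7) + p(k-12) + p(k-15) - ... (offsets j(3j∓1)/2, signs ++--, p(0)=1, p(<0)=0).
DP table for k = 0..53: p(0)=1, p(1)=1, p(2)=2, p(3)=3, p(4)=5, p(5)=7, p(6)=11, p(7)=15, p(8)=22, p(9)=30, p(10)=42, p(11)=56, p(12)=77, p(13)=101, p(14)=135, p(15)=176, p(16)=231, p(17)=297, p(18)=385, p(19)=490, p(20)=627, p(21)=792, p(22)=1002, p(23)=1255, p(24)=1575, p(25)=1958, p(26)=2436, p(27)=3010, p(28)=3718, p(29)=4565, p(30)=5604, p(31)=6842, p(32)=8349, p(33)=10143, p(34)=12310, p(35)=14883, p(36)=17977, p(37)=21637, p(38)=26015, p(39)=31185, p(40)=37338, p(41)=44583, p(42)=53174, p(43)=63261, p(44)=75175, p(45)=89134, p(46)=105558, p(47)=124754, p(48)=147273, p(49)=173525, p(50)=204226, p(51)=239943, p(52)=281589, p(53)=329931.
Final step: p(54) = p(53) + p(52) - p(49) - p(47) + p(42) + p(39) - p(32) - p(28) + p(19) + p(14) - p(3)
= 329931 + 281589 - 173525 - 124754 + 53174 + 31185 - 8349 - 3718 + 490 + 135 - 3
= 386155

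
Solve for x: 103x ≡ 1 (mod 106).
35

gcd(103, 106) = 1, so the inverse exists.
Extended Euclidean algorithm on (106, 103):
106 = 1 × 103 + 3  ⟹  3 = (1)·106 + (-1)·103
103 = 34 × 3 + 1  ⟹  1 = (-34)·106 + (35)·103
So (35)·103 ≡ 1 (mod 106), i.e. 103^(-1) ≡ 35 (mod 106).
Check: 103 × 35 = 3605 ≡ 1 (mod 106)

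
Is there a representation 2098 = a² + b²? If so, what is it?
27² + 37² (a=27, b=37)

Factorization: 2098 = 2 × 1049
By Fermat: n is sum of two squares iff every prime p ≡ 3 (mod 4) appears to even power.
All primes ≡ 3 (mod 4) appear to even power.
Search a = 0, 1, 2, … for 2098 - a² a perfect square: first hit at a = 27: 2098 - 729 = 1369 = 37².
2098 = 27² + 37² = 729 + 1369 ✓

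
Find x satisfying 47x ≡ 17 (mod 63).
x ≡ 58 (mod 63)

gcd(47, 63) = 1, which divides 17, so solutions exist.
Find 47^(-1) mod 63 by the extended Euclidean algorithm:
63 = 1 × 47 + 16  ⟹  16 = (1)·63 + (-1)·47
47 = 2 × 16 + 15  ⟹  15 = (-2)·63 + (3)·47
16 = 1 × 15 + 1  ⟹  1 = (3)·63 + (-4)·47
So (-4)·47 ≡ 1 (mod 63), i.e. 47^(-1) ≡ -4 ≡ 59 (mod 63).
x ≡ 59 × 17 = 1003 ≡ 58 (mod 63).
Check: 47 × 58 = 2726 ≡ 17 (mod 63).
Unique solution: x ≡ 58 (mod 63)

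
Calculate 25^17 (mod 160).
25

Repeated squaring. Binary of 17 = 10001.
25^1 ≡ 25 (mod 160); 25^2 ≡ 145 (mod 160); 25^4 ≡ 65 (mod 160); 25^8 ≡ 65 (mod 160); 25^16 ≡ 65 (mod 160)
25^17 = 25^1 × 25^16 ≡ 25 (mod 160)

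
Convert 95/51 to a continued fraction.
[1; 1, 6, 3, 2]

Euclidean algorithm steps:
95 = 1 × 51 + 44
51 = 1 × 44 + 7
44 = 6 × 7 + 2
7 = 3 × 2 + 1
2 = 2 × 1 + 0
Continued fraction: [1; 1, 6, 3, 2]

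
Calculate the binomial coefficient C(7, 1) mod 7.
0

Using Lucas' theorem:
Write n=7 and k=1 in base 7:
n in base 7: [1, 0]
k in base 7: [0, 1]
C(7,1) mod 7 = ∏ C(n_i, k_i) mod 7
Digit binomials (mod 7): C(1,0) = 1; C(0,1) = 0 (k_i > n_i)
Product: 1 × 0 = 0 ≡ 0 (mod 7)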